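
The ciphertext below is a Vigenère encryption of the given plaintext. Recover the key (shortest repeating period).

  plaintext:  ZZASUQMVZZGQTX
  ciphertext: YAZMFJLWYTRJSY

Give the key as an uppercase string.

  i= 0: Y-Z = 25 → Z
  i= 1: A-Z =  1 → B
  i= 2: Z-A = 25 → Z
  i= 3: M-S = 20 → U
  i= 4: F-U = 11 → L
  i= 5: J-Q = 19 → T
  i= 6: L-M = 25 → Z
  i= 7: W-V =  1 → B
  i= 8: Y-Z = 25 → Z
  i= 9: T-Z = 20 → U
  i=10: R-G = 11 → L
  i=11: J-Q = 19 → T
  i=12: S-T = 25 → Z
  i=13: Y-X =  1 → B
  shifts repeat with period 6: ZBZULT

ZBZULT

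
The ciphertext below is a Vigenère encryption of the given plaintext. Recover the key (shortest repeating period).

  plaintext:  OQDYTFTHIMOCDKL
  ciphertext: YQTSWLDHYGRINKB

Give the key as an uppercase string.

KAQUDG

  i= 0: Y-O = 10 → K
  i= 1: Q-Q =  0 → A
  i= 2: T-D = 16 → Q
  i= 3: S-Y = 20 → U
  i= 4: W-T =  3 → D
  i= 5: L-F =  6 → G
  i= 6: D-T = 10 → K
  i= 7: H-H =  0 → A
  i= 8: Y-I = 16 → Q
  i= 9: G-M = 20 → U
  i=10: R-O =  3 → D
  i=11: I-C =  6 → G
  i=12: N-D = 10 → K
  i=13: K-K =  0 → A
  i=14: B-L = 16 → Q
  shifts repeat with period 6: KAQUDG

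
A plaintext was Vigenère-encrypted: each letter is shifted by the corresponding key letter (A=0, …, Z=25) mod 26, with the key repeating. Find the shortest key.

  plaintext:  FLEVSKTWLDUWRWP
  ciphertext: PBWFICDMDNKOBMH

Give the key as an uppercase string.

  i= 0: P-F = 10 → K
  i= 1: B-L = 16 → Q
  i= 2: W-E = 18 → S
  i= 3: F-V = 10 → K
  i= 4: I-S = 16 → Q
  i= 5: C-K = 18 → S
  i= 6: D-T = 10 → K
  i= 7: M-W = 16 → Q
  i= 8: D-L = 18 → S
  i= 9: N-D = 10 → K
  i=10: K-U = 16 → Q
  i=11: O-W = 18 → S
  i=12: B-R = 10 → K
  i=13: M-W = 16 → Q
  i=14: H-P = 18 → S
  shifts repeat with period 3: KQS

KQS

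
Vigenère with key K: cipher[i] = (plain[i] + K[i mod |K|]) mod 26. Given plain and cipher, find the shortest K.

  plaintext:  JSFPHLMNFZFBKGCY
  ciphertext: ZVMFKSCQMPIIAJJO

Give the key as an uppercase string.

QDH

  i= 0: Z-J = 16 → Q
  i= 1: V-S =  3 → D
  i= 2: M-F =  7 → H
  i= 3: F-P = 16 → Q
  i= 4: K-H =  3 → D
  i= 5: S-L =  7 → H
  i= 6: C-M = 16 → Q
  i= 7: Q-N =  3 → D
  i= 8: M-F =  7 → H
  i= 9: P-Z = 16 → Q
  i=10: I-F =  3 → D
  i=11: I-B =  7 → H
  i=12: A-K = 16 → Q
  i=13: J-G =  3 → D
  i=14: J-C =  7 → H
  i=15: O-Y = 16 → Q
  shifts repeat with period 3: QDH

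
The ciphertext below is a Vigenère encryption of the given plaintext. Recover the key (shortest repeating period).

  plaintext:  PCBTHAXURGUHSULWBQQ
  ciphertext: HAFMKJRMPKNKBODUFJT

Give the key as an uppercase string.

  i= 0: H-P = 18 → S
  i= 1: A-C = 24 → Y
  i= 2: F-B =  4 → E
  i= 3: M-T = 19 → T
  i= 4: K-H =  3 → D
  i= 5: J-A =  9 → J
  i= 6: R-X = 20 → U
  i= 7: M-U = 18 → S
  i= 8: P-R = 24 → Y
  i= 9: K-G =  4 → E
  i=10: N-U = 19 → T
  i=11: K-H =  3 → D
  i=12: B-S =  9 → J
  i=13: O-U = 20 → U
  i=14: D-L = 18 → S
  i=15: U-W = 24 → Y
  i=16: F-B =  4 → E
  i=17: J-Q = 19 → T
  i=18: T-Q =  3 → D
  shifts repeat with period 7: SYETDJU

SYETDJU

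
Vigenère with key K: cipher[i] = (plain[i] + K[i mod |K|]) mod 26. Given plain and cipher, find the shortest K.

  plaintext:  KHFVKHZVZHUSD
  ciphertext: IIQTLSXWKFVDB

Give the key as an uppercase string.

YBL

  i= 0: I-K = 24 → Y
  i= 1: I-H =  1 → B
  i= 2: Q-F = 11 → L
  i= 3: T-V = 24 → Y
  i= 4: L-K =  1 → B
  i= 5: S-H = 11 → L
  i= 6: X-Z = 24 → Y
  i= 7: W-V =  1 → B
  i= 8: K-Z = 11 → L
  i= 9: F-H = 24 → Y
  i=10: V-U =  1 → B
  i=11: D-S = 11 → L
  i=12: B-D = 24 → Y
  shifts repeat with period 3: YBL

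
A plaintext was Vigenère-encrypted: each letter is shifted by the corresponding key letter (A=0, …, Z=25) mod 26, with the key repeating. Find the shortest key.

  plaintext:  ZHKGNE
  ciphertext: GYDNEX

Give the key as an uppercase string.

  i= 0: G-Z =  7 → H
  i= 1: Y-H = 17 → R
  i= 2: D-K = 19 → T
  i= 3: N-G =  7 → H
  i= 4: E-N = 17 → R
  i= 5: X-E = 19 → T
  shifts repeat with period 3: HRT

HRT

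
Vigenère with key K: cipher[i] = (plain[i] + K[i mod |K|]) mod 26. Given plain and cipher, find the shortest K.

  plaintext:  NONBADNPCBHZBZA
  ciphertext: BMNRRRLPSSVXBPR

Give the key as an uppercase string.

  i= 0: B-N = 14 → O
  i= 1: M-O = 24 → Y
  i= 2: N-N =  0 → A
  i= 3: R-B = 16 → Q
  i= 4: R-A = 17 → R
  i= 5: R-D = 14 → O
  i= 6: L-N = 24 → Y
  i= 7: P-P =  0 → A
  i= 8: S-C = 16 → Q
  i= 9: S-B = 17 → R
  i=10: V-H = 14 → O
  i=11: X-Z = 24 → Y
  i=12: B-B =  0 → A
  i=13: P-Z = 16 → Q
  i=14: R-A = 17 → R
  shifts repeat with period 5: OYAQR

OYAQR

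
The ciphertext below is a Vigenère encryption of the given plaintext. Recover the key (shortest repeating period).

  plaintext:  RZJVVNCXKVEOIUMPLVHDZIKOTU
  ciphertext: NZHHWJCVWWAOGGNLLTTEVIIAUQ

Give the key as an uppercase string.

  i= 0: N-R = 22 → W
  i= 1: Z-Z =  0 → A
  i= 2: H-J = 24 → Y
  i= 3: H-V = 12 → M
  i= 4: W-V =  1 → B
  i= 5: J-N = 22 → W
  i= 6: C-C =  0 → A
  i= 7: V-X = 24 → Y
  i= 8: W-K = 12 → M
  i= 9: W-V =  1 → B
  i=10: A-E = 22 → W
  i=11: O-O =  0 → A
  i=12: G-I = 24 → Y
  i=13: G-U = 12 → M
  i=14: N-M =  1 → B
  i=15: L-P = 22 → W
  i=16: L-L =  0 → A
  i=17: T-V = 24 → Y
  i=18: T-H = 12 → M
  i=19: E-D =  1 → B
  i=20: V-Z = 22 → W
  i=21: I-I =  0 → A
  i=22: I-K = 24 → Y
  i=23: A-O = 12 → M
  i=24: U-T =  1 → B
  i=25: Q-U = 22 → W
  shifts repeat with period 5: WAYMB

WAYMB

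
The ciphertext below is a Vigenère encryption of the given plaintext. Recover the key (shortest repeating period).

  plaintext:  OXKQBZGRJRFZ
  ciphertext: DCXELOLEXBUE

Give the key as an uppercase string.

  i= 0: D-O = 15 → P
  i= 1: C-X =  5 → F
  i= 2: X-K = 13 → N
  i= 3: E-Q = 14 → O
  i= 4: L-B = 10 → K
  i= 5: O-Z = 15 → P
  i= 6: L-G =  5 → F
  i= 7: E-R = 13 → N
  i= 8: X-J = 14 → O
  i= 9: B-R = 10 → K
  i=10: U-F = 15 → P
  i=11: E-Z =  5 → F
  shifts repeat with period 5: PFNOK

PFNOK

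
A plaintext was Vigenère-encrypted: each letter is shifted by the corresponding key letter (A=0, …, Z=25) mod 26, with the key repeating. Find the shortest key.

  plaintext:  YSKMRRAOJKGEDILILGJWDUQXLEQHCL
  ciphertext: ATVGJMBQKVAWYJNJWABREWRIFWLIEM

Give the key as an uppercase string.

CBLUSVB

  i= 0: A-Y =  2 → C
  i= 1: T-S =  1 → B
  i= 2: V-K = 11 → L
  i= 3: G-M = 20 → U
  i= 4: J-R = 18 → S
  i= 5: M-R = 21 → V
  i= 6: B-A =  1 → B
  i= 7: Q-O =  2 → C
  i= 8: K-J =  1 → B
  i= 9: V-K = 11 → L
  i=10: A-G = 20 → U
  i=11: W-E = 18 → S
  i=12: Y-D = 21 → V
  i=13: J-I =  1 → B
  i=14: N-L =  2 → C
  i=15: J-I =  1 → B
  i=16: W-L = 11 → L
  i=17: A-G = 20 → U
  i=18: B-J = 18 → S
  i=19: R-W = 21 → V
  i=20: E-D =  1 → B
  i=21: W-U =  2 → C
  i=22: R-Q =  1 → B
  i=23: I-X = 11 → L
  i=24: F-L = 20 → U
  i=25: W-E = 18 → S
  i=26: L-Q = 21 → V
  i=27: I-H =  1 → B
  i=28: E-C =  2 → C
  i=29: M-L =  1 → B
  shifts repeat with period 7: CBLUSVB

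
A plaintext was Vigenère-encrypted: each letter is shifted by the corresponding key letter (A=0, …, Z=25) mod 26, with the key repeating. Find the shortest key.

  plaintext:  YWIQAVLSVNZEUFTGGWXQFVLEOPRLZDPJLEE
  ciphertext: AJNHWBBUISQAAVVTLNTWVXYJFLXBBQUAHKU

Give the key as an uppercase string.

  i= 0: A-Y =  2 → C
  i= 1: J-W = 13 → N
  i= 2: N-I =  5 → F
  i= 3: H-Q = 17 → R
  i= 4: W-A = 22 → W
  i= 5: B-V =  6 → G
  i= 6: B-L = 16 → Q
  i= 7: U-S =  2 → C
  i= 8: I-V = 13 → N
  i= 9: S-N =  5 → F
  i=10: Q-Z = 17 → R
  i=11: A-E = 22 → W
  i=12: A-U =  6 → G
  i=13: V-F = 16 → Q
  i=14: V-T =  2 → C
  i=15: T-G = 13 → N
  i=16: L-G =  5 → F
  i=17: N-W = 17 → R
  i=18: T-X = 22 → W
  i=19: W-Q =  6 → G
  i=20: V-F = 16 → Q
  i=21: X-V =  2 → C
  i=22: Y-L = 13 → N
  i=23: J-E =  5 → F
  i=24: F-O = 17 → R
  i=25: L-P = 22 → W
  i=26: X-R =  6 → G
  i=27: B-L = 16 → Q
  i=28: B-Z =  2 → C
  i=29: Q-D = 13 → N
  i=30: U-P =  5 → F
  i=31: A-J = 17 → R
  i=32: H-L = 22 → W
  i=33: K-E =  6 → G
  i=34: U-E = 16 → Q
  shifts repeat with period 7: CNFRWGQ

CNFRWGQ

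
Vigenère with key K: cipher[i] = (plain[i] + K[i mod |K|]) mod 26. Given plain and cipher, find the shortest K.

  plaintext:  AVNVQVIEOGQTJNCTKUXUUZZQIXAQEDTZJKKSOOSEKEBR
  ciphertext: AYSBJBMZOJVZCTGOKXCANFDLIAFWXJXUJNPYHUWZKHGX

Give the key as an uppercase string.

ADFGTGEV

  i= 0: A-A =  0 → A
  i= 1: Y-V =  3 → D
  i= 2: S-N =  5 → F
  i= 3: B-V =  6 → G
  i= 4: J-Q = 19 → T
  i= 5: B-V =  6 → G
  i= 6: M-I =  4 → E
  i= 7: Z-E = 21 → V
  i= 8: O-O =  0 → A
  i= 9: J-G =  3 → D
  i=10: V-Q =  5 → F
  i=11: Z-T =  6 → G
  i=12: C-J = 19 → T
  i=13: T-N =  6 → G
  i=14: G-C =  4 → E
  i=15: O-T = 21 → V
  i=16: K-K =  0 → A
  i=17: X-U =  3 → D
  i=18: C-X =  5 → F
  i=19: A-U =  6 → G
  i=20: N-U = 19 → T
  i=21: F-Z =  6 → G
  i=22: D-Z =  4 → E
  i=23: L-Q = 21 → V
  i=24: I-I =  0 → A
  i=25: A-X =  3 → D
  i=26: F-A =  5 → F
  i=27: W-Q =  6 → G
  i=28: X-E = 19 → T
  i=29: J-D =  6 → G
  i=30: X-T =  4 → E
  i=31: U-Z = 21 → V
  i=32: J-J =  0 → A
  i=33: N-K =  3 → D
  i=34: P-K =  5 → F
  i=35: Y-S =  6 → G
  i=36: H-O = 19 → T
  i=37: U-O =  6 → G
  i=38: W-S =  4 → E
  i=39: Z-E = 21 → V
  i=40: K-K =  0 → A
  i=41: H-E =  3 → D
  i=42: G-B =  5 → F
  i=43: X-R =  6 → G
  shifts repeat with period 8: ADFGTGEV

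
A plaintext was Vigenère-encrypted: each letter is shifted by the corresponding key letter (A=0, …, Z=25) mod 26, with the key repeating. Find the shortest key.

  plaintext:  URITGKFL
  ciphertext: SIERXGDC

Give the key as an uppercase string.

YRW

  i= 0: S-U = 24 → Y
  i= 1: I-R = 17 → R
  i= 2: E-I = 22 → W
  i= 3: R-T = 24 → Y
  i= 4: X-G = 17 → R
  i= 5: G-K = 22 → W
  i= 6: D-F = 24 → Y
  i= 7: C-L = 17 → R
  shifts repeat with period 3: YRW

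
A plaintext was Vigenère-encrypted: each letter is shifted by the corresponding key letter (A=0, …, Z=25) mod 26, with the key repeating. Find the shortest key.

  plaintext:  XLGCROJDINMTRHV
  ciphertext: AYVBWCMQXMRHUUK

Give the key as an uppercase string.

DNPZFO

  i= 0: A-X =  3 → D
  i= 1: Y-L = 13 → N
  i= 2: V-G = 15 → P
  i= 3: B-C = 25 → Z
  i= 4: W-R =  5 → F
  i= 5: C-O = 14 → O
  i= 6: M-J =  3 → D
  i= 7: Q-D = 13 → N
  i= 8: X-I = 15 → P
  i= 9: M-N = 25 → Z
  i=10: R-M =  5 → F
  i=11: H-T = 14 → O
  i=12: U-R =  3 → D
  i=13: U-H = 13 → N
  i=14: K-V = 15 → P
  shifts repeat with period 6: DNPZFO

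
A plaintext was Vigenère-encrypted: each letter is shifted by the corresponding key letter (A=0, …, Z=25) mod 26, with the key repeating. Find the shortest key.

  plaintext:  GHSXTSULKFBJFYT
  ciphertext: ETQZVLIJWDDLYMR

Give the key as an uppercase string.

YMYCCTO

  i= 0: E-G = 24 → Y
  i= 1: T-H = 12 → M
  i= 2: Q-S = 24 → Y
  i= 3: Z-X =  2 → C
  i= 4: V-T =  2 → C
  i= 5: L-S = 19 → T
  i= 6: I-U = 14 → O
  i= 7: J-L = 24 → Y
  i= 8: W-K = 12 → M
  i= 9: D-F = 24 → Y
  i=10: D-B =  2 → C
  i=11: L-J =  2 → C
  i=12: Y-F = 19 → T
  i=13: M-Y = 14 → O
  i=14: R-T = 24 → Y
  shifts repeat with period 7: YMYCCTO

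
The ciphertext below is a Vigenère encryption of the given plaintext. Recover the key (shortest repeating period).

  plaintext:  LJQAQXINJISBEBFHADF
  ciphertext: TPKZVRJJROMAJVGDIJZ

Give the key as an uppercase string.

IGUZFUBW

  i= 0: T-L =  8 → I
  i= 1: P-J =  6 → G
  i= 2: K-Q = 20 → U
  i= 3: Z-A = 25 → Z
  i= 4: V-Q =  5 → F
  i= 5: R-X = 20 → U
  i= 6: J-I =  1 → B
  i= 7: J-N = 22 → W
  i= 8: R-J =  8 → I
  i= 9: O-I =  6 → G
  i=10: M-S = 20 → U
  i=11: A-B = 25 → Z
  i=12: J-E =  5 → F
  i=13: V-B = 20 → U
  i=14: G-F =  1 → B
  i=15: D-H = 22 → W
  i=16: I-A =  8 → I
  i=17: J-D =  6 → G
  i=18: Z-F = 20 → U
  shifts repeat with period 8: IGUZFUBW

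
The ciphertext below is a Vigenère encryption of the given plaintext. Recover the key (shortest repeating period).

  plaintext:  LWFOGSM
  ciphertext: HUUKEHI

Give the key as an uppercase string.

WYP

  i= 0: H-L = 22 → W
  i= 1: U-W = 24 → Y
  i= 2: U-F = 15 → P
  i= 3: K-O = 22 → W
  i= 4: E-G = 24 → Y
  i= 5: H-S = 15 → P
  i= 6: I-M = 22 → W
  shifts repeat with period 3: WYP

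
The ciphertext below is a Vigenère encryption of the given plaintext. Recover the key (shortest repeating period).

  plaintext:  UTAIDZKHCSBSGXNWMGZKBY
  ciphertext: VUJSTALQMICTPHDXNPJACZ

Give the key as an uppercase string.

  i= 0: V-U =  1 → B
  i= 1: U-T =  1 → B
  i= 2: J-A =  9 → J
  i= 3: S-I = 10 → K
  i= 4: T-D = 16 → Q
  i= 5: A-Z =  1 → B
  i= 6: L-K =  1 → B
  i= 7: Q-H =  9 → J
  i= 8: M-C = 10 → K
  i= 9: I-S = 16 → Q
  i=10: C-B =  1 → B
  i=11: T-S =  1 → B
  i=12: P-G =  9 → J
  i=13: H-X = 10 → K
  i=14: D-N = 16 → Q
  i=15: X-W =  1 → B
  i=16: N-M =  1 → B
  i=17: P-G =  9 → J
  i=18: J-Z = 10 → K
  i=19: A-K = 16 → Q
  i=20: C-B =  1 → B
  i=21: Z-Y =  1 → B
  shifts repeat with period 5: BBJKQ

BBJKQ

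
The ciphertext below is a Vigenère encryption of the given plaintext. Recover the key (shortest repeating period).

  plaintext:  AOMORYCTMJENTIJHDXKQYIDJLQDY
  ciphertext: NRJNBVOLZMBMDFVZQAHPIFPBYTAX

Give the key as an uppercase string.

  i= 0: N-A = 13 → N
  i= 1: R-O =  3 → D
  i= 2: J-M = 23 → X
  i= 3: N-O = 25 → Z
  i= 4: B-R = 10 → K
  i= 5: V-Y = 23 → X
  i= 6: O-C = 12 → M
  i= 7: L-T = 18 → S
  i= 8: Z-M = 13 → N
  i= 9: M-J =  3 → D
  i=10: B-E = 23 → X
  i=11: M-N = 25 → Z
  i=12: D-T = 10 → K
  i=13: F-I = 23 → X
  i=14: V-J = 12 → M
  i=15: Z-H = 18 → S
  i=16: Q-D = 13 → N
  i=17: A-X =  3 → D
  i=18: H-K = 23 → X
  i=19: P-Q = 25 → Z
  i=20: I-Y = 10 → K
  i=21: F-I = 23 → X
  i=22: P-D = 12 → M
  i=23: B-J = 18 → S
  i=24: Y-L = 13 → N
  i=25: T-Q =  3 → D
  i=26: A-D = 23 → X
  i=27: X-Y = 25 → Z
  shifts repeat with period 8: NDXZKXMS

NDXZKXMS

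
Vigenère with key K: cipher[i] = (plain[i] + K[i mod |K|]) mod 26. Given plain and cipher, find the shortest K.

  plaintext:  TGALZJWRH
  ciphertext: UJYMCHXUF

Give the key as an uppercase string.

  i= 0: U-T =  1 → B
  i= 1: J-G =  3 → D
  i= 2: Y-A = 24 → Y
  i= 3: M-L =  1 → B
  i= 4: C-Z =  3 → D
  i= 5: H-J = 24 → Y
  i= 6: X-W =  1 → B
  i= 7: U-R =  3 → D
  i= 8: F-H = 24 → Y
  shifts repeat with period 3: BDY

BDY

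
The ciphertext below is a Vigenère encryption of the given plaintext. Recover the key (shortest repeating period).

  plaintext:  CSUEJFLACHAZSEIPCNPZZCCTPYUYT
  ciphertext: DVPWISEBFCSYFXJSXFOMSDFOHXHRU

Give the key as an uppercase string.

BDVSZNT

  i= 0: D-C =  1 → B
  i= 1: V-S =  3 → D
  i= 2: P-U = 21 → V
  i= 3: W-E = 18 → S
  i= 4: I-J = 25 → Z
  i= 5: S-F = 13 → N
  i= 6: E-L = 19 → T
  i= 7: B-A =  1 → B
  i= 8: F-C =  3 → D
  i= 9: C-H = 21 → V
  i=10: S-A = 18 → S
  i=11: Y-Z = 25 → Z
  i=12: F-S = 13 → N
  i=13: X-E = 19 → T
  i=14: J-I =  1 → B
  i=15: S-P =  3 → D
  i=16: X-C = 21 → V
  i=17: F-N = 18 → S
  i=18: O-P = 25 → Z
  i=19: M-Z = 13 → N
  i=20: S-Z = 19 → T
  i=21: D-C =  1 → B
  i=22: F-C =  3 → D
  i=23: O-T = 21 → V
  i=24: H-P = 18 → S
  i=25: X-Y = 25 → Z
  i=26: H-U = 13 → N
  i=27: R-Y = 19 → T
  i=28: U-T =  1 → B
  shifts repeat with period 7: BDVSZNT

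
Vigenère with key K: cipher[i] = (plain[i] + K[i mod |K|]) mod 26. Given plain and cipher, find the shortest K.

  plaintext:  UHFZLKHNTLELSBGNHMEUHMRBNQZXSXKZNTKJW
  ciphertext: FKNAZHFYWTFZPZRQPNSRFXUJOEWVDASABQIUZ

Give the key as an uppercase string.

LDIBOXY

  i= 0: F-U = 11 → L
  i= 1: K-H =  3 → D
  i= 2: N-F =  8 → I
  i= 3: A-Z =  1 → B
  i= 4: Z-L = 14 → O
  i= 5: H-K = 23 → X
  i= 6: F-H = 24 → Y
  i= 7: Y-N = 11 → L
  i= 8: W-T =  3 → D
  i= 9: T-L =  8 → I
  i=10: F-E =  1 → B
  i=11: Z-L = 14 → O
  i=12: P-S = 23 → X
  i=13: Z-B = 24 → Y
  i=14: R-G = 11 → L
  i=15: Q-N =  3 → D
  i=16: P-H =  8 → I
  i=17: N-M =  1 → B
  i=18: S-E = 14 → O
  i=19: R-U = 23 → X
  i=20: F-H = 24 → Y
  i=21: X-M = 11 → L
  i=22: U-R =  3 → D
  i=23: J-B =  8 → I
  i=24: O-N =  1 → B
  i=25: E-Q = 14 → O
  i=26: W-Z = 23 → X
  i=27: V-X = 24 → Y
  i=28: D-S = 11 → L
  i=29: A-X =  3 → D
  i=30: S-K =  8 → I
  i=31: A-Z =  1 → B
  i=32: B-N = 14 → O
  i=33: Q-T = 23 → X
  i=34: I-K = 24 → Y
  i=35: U-J = 11 → L
  i=36: Z-W =  3 → D
  shifts repeat with period 7: LDIBOXY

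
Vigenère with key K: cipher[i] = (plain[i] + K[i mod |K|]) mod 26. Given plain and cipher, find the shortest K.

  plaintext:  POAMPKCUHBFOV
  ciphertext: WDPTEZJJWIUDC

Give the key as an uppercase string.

HPP

  i= 0: W-P =  7 → H
  i= 1: D-O = 15 → P
  i= 2: P-A = 15 → P
  i= 3: T-M =  7 → H
  i= 4: E-P = 15 → P
  i= 5: Z-K = 15 → P
  i= 6: J-C =  7 → H
  i= 7: J-U = 15 → P
  i= 8: W-H = 15 → P
  i= 9: I-B =  7 → H
  i=10: U-F = 15 → P
  i=11: D-O = 15 → P
  i=12: C-V =  7 → H
  shifts repeat with period 3: HPP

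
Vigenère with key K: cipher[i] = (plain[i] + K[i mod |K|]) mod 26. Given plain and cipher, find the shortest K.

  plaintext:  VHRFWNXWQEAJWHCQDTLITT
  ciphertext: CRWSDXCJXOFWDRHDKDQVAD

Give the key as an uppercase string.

HKFN

  i= 0: C-V =  7 → H
  i= 1: R-H = 10 → K
  i= 2: W-R =  5 → F
  i= 3: S-F = 13 → N
  i= 4: D-W =  7 → H
  i= 5: X-N = 10 → K
  i= 6: C-X =  5 → F
  i= 7: J-W = 13 → N
  i= 8: X-Q =  7 → H
  i= 9: O-E = 10 → K
  i=10: F-A =  5 → F
  i=11: W-J = 13 → N
  i=12: D-W =  7 → H
  i=13: R-H = 10 → K
  i=14: H-C =  5 → F
  i=15: D-Q = 13 → N
  i=16: K-D =  7 → H
  i=17: D-T = 10 → K
  i=18: Q-L =  5 → F
  i=19: V-I = 13 → N
  i=20: A-T =  7 → H
  i=21: D-T = 10 → K
  shifts repeat with period 4: HKFN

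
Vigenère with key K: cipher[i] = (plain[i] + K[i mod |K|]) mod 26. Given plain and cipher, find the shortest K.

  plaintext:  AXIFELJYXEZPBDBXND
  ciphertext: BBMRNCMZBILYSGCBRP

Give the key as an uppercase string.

  i= 0: B-A =  1 → B
  i= 1: B-X =  4 → E
  i= 2: M-I =  4 → E
  i= 3: R-F = 12 → M
  i= 4: N-E =  9 → J
  i= 5: C-L = 17 → R
  i= 6: M-J =  3 → D
  i= 7: Z-Y =  1 → B
  i= 8: B-X =  4 → E
  i= 9: I-E =  4 → E
  i=10: L-Z = 12 → M
  i=11: Y-P =  9 → J
  i=12: S-B = 17 → R
  i=13: G-D =  3 → D
  i=14: C-B =  1 → B
  i=15: B-X =  4 → E
  i=16: R-N =  4 → E
  i=17: P-D = 12 → M
  shifts repeat with period 7: BEEMJRD

BEEMJRD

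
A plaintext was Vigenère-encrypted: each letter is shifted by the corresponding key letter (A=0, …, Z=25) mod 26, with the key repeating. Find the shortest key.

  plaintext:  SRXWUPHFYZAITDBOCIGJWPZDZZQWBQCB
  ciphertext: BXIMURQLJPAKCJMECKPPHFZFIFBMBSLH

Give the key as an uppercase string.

  i= 0: B-S =  9 → J
  i= 1: X-R =  6 → G
  i= 2: I-X = 11 → L
  i= 3: M-W = 16 → Q
  i= 4: U-U =  0 → A
  i= 5: R-P =  2 → C
  i= 6: Q-H =  9 → J
  i= 7: L-F =  6 → G
  i= 8: J-Y = 11 → L
  i= 9: P-Z = 16 → Q
  i=10: A-A =  0 → A
  i=11: K-I =  2 → C
  i=12: C-T =  9 → J
  i=13: J-D =  6 → G
  i=14: M-B = 11 → L
  i=15: E-O = 16 → Q
  i=16: C-C =  0 → A
  i=17: K-I =  2 → C
  i=18: P-G =  9 → J
  i=19: P-J =  6 → G
  i=20: H-W = 11 → L
  i=21: F-P = 16 → Q
  i=22: Z-Z =  0 → A
  i=23: F-D =  2 → C
  i=24: I-Z =  9 → J
  i=25: F-Z =  6 → G
  i=26: B-Q = 11 → L
  i=27: M-W = 16 → Q
  i=28: B-B =  0 → A
  i=29: S-Q =  2 → C
  i=30: L-C =  9 → J
  i=31: H-B =  6 → G
  shifts repeat with period 6: JGLQAC

JGLQAC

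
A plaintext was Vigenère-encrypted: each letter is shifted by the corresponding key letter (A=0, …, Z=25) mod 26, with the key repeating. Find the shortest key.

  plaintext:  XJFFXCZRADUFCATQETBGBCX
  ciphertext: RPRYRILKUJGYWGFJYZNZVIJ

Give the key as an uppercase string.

UGMT

  i= 0: R-X = 20 → U
  i= 1: P-J =  6 → G
  i= 2: R-F = 12 → M
  i= 3: Y-F = 19 → T
  i= 4: R-X = 20 → U
  i= 5: I-C =  6 → G
  i= 6: L-Z = 12 → M
  i= 7: K-R = 19 → T
  i= 8: U-A = 20 → U
  i= 9: J-D =  6 → G
  i=10: G-U = 12 → M
  i=11: Y-F = 19 → T
  i=12: W-C = 20 → U
  i=13: G-A =  6 → G
  i=14: F-T = 12 → M
  i=15: J-Q = 19 → T
  i=16: Y-E = 20 → U
  i=17: Z-T =  6 → G
  i=18: N-B = 12 → M
  i=19: Z-G = 19 → T
  i=20: V-B = 20 → U
  i=21: I-C =  6 → G
  i=22: J-X = 12 → M
  shifts repeat with period 4: UGMT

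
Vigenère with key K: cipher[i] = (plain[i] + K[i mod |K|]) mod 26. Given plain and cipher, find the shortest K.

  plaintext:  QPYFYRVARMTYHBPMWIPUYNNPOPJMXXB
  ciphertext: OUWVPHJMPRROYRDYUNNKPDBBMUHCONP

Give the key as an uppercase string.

  i= 0: O-Q = 24 → Y
  i= 1: U-P =  5 → F
  i= 2: W-Y = 24 → Y
  i= 3: V-F = 16 → Q
  i= 4: P-Y = 17 → R
  i= 5: H-R = 16 → Q
  i= 6: J-V = 14 → O
  i= 7: M-A = 12 → M
  i= 8: P-R = 24 → Y
  i= 9: R-M =  5 → F
  i=10: R-T = 24 → Y
  i=11: O-Y = 16 → Q
  i=12: Y-H = 17 → R
  i=13: R-B = 16 → Q
  i=14: D-P = 14 → O
  i=15: Y-M = 12 → M
  i=16: U-W = 24 → Y
  i=17: N-I =  5 → F
  i=18: N-P = 24 → Y
  i=19: K-U = 16 → Q
  i=20: P-Y = 17 → R
  i=21: D-N = 16 → Q
  i=22: B-N = 14 → O
  i=23: B-P = 12 → M
  i=24: M-O = 24 → Y
  i=25: U-P =  5 → F
  i=26: H-J = 24 → Y
  i=27: C-M = 16 → Q
  i=28: O-X = 17 → R
  i=29: N-X = 16 → Q
  i=30: P-B = 14 → O
  shifts repeat with period 8: YFYQRQOM

YFYQRQOM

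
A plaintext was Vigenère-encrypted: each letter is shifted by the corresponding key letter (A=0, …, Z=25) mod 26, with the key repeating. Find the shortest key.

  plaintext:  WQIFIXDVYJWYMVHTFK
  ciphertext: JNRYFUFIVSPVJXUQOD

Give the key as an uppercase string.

NXJTXXC

  i= 0: J-W = 13 → N
  i= 1: N-Q = 23 → X
  i= 2: R-I =  9 → J
  i= 3: Y-F = 19 → T
  i= 4: F-I = 23 → X
  i= 5: U-X = 23 → X
  i= 6: F-D =  2 → C
  i= 7: I-V = 13 → N
  i= 8: V-Y = 23 → X
  i= 9: S-J =  9 → J
  i=10: P-W = 19 → T
  i=11: V-Y = 23 → X
  i=12: J-M = 23 → X
  i=13: X-V =  2 → C
  i=14: U-H = 13 → N
  i=15: Q-T = 23 → X
  i=16: O-F =  9 → J
  i=17: D-K = 19 → T
  shifts repeat with period 7: NXJTXXC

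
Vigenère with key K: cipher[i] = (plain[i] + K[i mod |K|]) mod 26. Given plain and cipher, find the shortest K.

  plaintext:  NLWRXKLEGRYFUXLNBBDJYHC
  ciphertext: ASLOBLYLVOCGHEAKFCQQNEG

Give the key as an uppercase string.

  i= 0: A-N = 13 → N
  i= 1: S-L =  7 → H
  i= 2: L-W = 15 → P
  i= 3: O-R = 23 → X
  i= 4: B-X =  4 → E
  i= 5: L-K =  1 → B
  i= 6: Y-L = 13 → N
  i= 7: L-E =  7 → H
  i= 8: V-G = 15 → P
  i= 9: O-R = 23 → X
  i=10: C-Y =  4 → E
  i=11: G-F =  1 → B
  i=12: H-U = 13 → N
  i=13: E-X =  7 → H
  i=14: A-L = 15 → P
  i=15: K-N = 23 → X
  i=16: F-B =  4 → E
  i=17: C-B =  1 → B
  i=18: Q-D = 13 → N
  i=19: Q-J =  7 → H
  i=20: N-Y = 15 → P
  i=21: E-H = 23 → X
  i=22: G-C =  4 → E
  shifts repeat with period 6: NHPXEB

NHPXEB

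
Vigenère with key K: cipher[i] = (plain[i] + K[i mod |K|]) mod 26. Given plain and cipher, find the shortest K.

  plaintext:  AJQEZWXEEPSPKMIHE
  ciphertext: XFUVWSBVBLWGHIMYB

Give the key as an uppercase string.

  i= 0: X-A = 23 → X
  i= 1: F-J = 22 → W
  i= 2: U-Q =  4 → E
  i= 3: V-E = 17 → R
  i= 4: W-Z = 23 → X
  i= 5: S-W = 22 → W
  i= 6: B-X =  4 → E
  i= 7: V-E = 17 → R
  i= 8: B-E = 23 → X
  i= 9: L-P = 22 → W
  i=10: W-S =  4 → E
  i=11: G-P = 17 → R
  i=12: H-K = 23 → X
  i=13: I-M = 22 → W
  i=14: M-I =  4 → E
  i=15: Y-H = 17 → R
  i=16: B-E = 23 → X
  shifts repeat with period 4: XWER

XWER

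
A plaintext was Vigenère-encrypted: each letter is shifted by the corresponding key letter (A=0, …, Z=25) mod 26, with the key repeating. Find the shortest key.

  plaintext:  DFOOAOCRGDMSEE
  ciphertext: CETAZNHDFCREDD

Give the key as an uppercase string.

  i= 0: C-D = 25 → Z
  i= 1: E-F = 25 → Z
  i= 2: T-O =  5 → F
  i= 3: A-O = 12 → M
  i= 4: Z-A = 25 → Z
  i= 5: N-O = 25 → Z
  i= 6: H-C =  5 → F
  i= 7: D-R = 12 → M
  i= 8: F-G = 25 → Z
  i= 9: C-D = 25 → Z
  i=10: R-M =  5 → F
  i=11: E-S = 12 → M
  i=12: D-E = 25 → Z
  i=13: D-E = 25 → Z
  shifts repeat with period 4: ZZFM

ZZFM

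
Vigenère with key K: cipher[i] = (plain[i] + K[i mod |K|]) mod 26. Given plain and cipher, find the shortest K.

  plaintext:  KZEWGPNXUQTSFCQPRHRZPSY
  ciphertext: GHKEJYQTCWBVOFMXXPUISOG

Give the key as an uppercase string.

  i= 0: G-K = 22 → W
  i= 1: H-Z =  8 → I
  i= 2: K-E =  6 → G
  i= 3: E-W =  8 → I
  i= 4: J-G =  3 → D
  i= 5: Y-P =  9 → J
  i= 6: Q-N =  3 → D
  i= 7: T-X = 22 → W
  i= 8: C-U =  8 → I
  i= 9: W-Q =  6 → G
  i=10: B-T =  8 → I
  i=11: V-S =  3 → D
  i=12: O-F =  9 → J
  i=13: F-C =  3 → D
  i=14: M-Q = 22 → W
  i=15: X-P =  8 → I
  i=16: X-R =  6 → G
  i=17: P-H =  8 → I
  i=18: U-R =  3 → D
  i=19: I-Z =  9 → J
  i=20: S-P =  3 → D
  i=21: O-S = 22 → W
  i=22: G-Y =  8 → I
  shifts repeat with period 7: WIGIDJD

WIGIDJD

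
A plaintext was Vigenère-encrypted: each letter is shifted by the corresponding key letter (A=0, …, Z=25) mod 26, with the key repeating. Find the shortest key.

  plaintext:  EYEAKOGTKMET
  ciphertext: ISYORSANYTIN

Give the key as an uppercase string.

  i= 0: I-E =  4 → E
  i= 1: S-Y = 20 → U
  i= 2: Y-E = 20 → U
  i= 3: O-A = 14 → O
  i= 4: R-K =  7 → H
  i= 5: S-O =  4 → E
  i= 6: A-G = 20 → U
  i= 7: N-T = 20 → U
  i= 8: Y-K = 14 → O
  i= 9: T-M =  7 → H
  i=10: I-E =  4 → E
  i=11: N-T = 20 → U
  shifts repeat with period 5: EUUOH

EUUOH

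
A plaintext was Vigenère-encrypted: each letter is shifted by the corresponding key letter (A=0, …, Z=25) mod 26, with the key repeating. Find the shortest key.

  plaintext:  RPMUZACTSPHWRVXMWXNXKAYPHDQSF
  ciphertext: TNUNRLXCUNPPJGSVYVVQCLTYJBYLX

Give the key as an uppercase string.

  i= 0: T-R =  2 → C
  i= 1: N-P = 24 → Y
  i= 2: U-M =  8 → I
  i= 3: N-U = 19 → T
  i= 4: R-Z = 18 → S
  i= 5: L-A = 11 → L
  i= 6: X-C = 21 → V
  i= 7: C-T =  9 → J
  i= 8: U-S =  2 → C
  i= 9: N-P = 24 → Y
  i=10: P-H =  8 → I
  i=11: P-W = 19 → T
  i=12: J-R = 18 → S
  i=13: G-V = 11 → L
  i=14: S-X = 21 → V
  i=15: V-M =  9 → J
  i=16: Y-W =  2 → C
  i=17: V-X = 24 → Y
  i=18: V-N =  8 → I
  i=19: Q-X = 19 → T
  i=20: C-K = 18 → S
  i=21: L-A = 11 → L
  i=22: T-Y = 21 → V
  i=23: Y-P =  9 → J
  i=24: J-H =  2 → C
  i=25: B-D = 24 → Y
  i=26: Y-Q =  8 → I
  i=27: L-S = 19 → T
  i=28: X-F = 18 → S
  shifts repeat with period 8: CYITSLVJ

CYITSLVJ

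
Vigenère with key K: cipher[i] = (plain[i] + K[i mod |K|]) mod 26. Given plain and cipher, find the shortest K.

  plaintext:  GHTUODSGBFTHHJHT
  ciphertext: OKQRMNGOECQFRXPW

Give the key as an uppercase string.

IDXXYKO

  i= 0: O-G =  8 → I
  i= 1: K-H =  3 → D
  i= 2: Q-T = 23 → X
  i= 3: R-U = 23 → X
  i= 4: M-O = 24 → Y
  i= 5: N-D = 10 → K
  i= 6: G-S = 14 → O
  i= 7: O-G =  8 → I
  i= 8: E-B =  3 → D
  i= 9: C-F = 23 → X
  i=10: Q-T = 23 → X
  i=11: F-H = 24 → Y
  i=12: R-H = 10 → K
  i=13: X-J = 14 → O
  i=14: P-H =  8 → I
  i=15: W-T =  3 → D
  shifts repeat with period 7: IDXXYKO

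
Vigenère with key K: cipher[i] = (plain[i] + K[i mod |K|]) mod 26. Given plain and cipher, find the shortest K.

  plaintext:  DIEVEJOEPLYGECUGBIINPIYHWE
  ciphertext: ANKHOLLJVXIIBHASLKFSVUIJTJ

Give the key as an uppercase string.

  i= 0: A-D = 23 → X
  i= 1: N-I =  5 → F
  i= 2: K-E =  6 → G
  i= 3: H-V = 12 → M
  i= 4: O-E = 10 → K
  i= 5: L-J =  2 → C
  i= 6: L-O = 23 → X
  i= 7: J-E =  5 → F
  i= 8: V-P =  6 → G
  i= 9: X-L = 12 → M
  i=10: I-Y = 10 → K
  i=11: I-G =  2 → C
  i=12: B-E = 23 → X
  i=13: H-C =  5 → F
  i=14: A-U =  6 → G
  i=15: S-G = 12 → M
  i=16: L-B = 10 → K
  i=17: K-I =  2 → C
  i=18: F-I = 23 → X
  i=19: S-N =  5 → F
  i=20: V-P =  6 → G
  i=21: U-I = 12 → M
  i=22: I-Y = 10 → K
  i=23: J-H =  2 → C
  i=24: T-W = 23 → X
  i=25: J-E =  5 → F
  shifts repeat with period 6: XFGMKC

XFGMKC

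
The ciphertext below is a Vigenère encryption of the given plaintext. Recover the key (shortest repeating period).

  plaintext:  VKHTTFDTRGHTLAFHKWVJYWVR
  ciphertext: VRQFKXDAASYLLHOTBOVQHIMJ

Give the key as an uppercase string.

  i= 0: V-V =  0 → A
  i= 1: R-K =  7 → H
  i= 2: Q-H =  9 → J
  i= 3: F-T = 12 → M
  i= 4: K-T = 17 → R
  i= 5: X-F = 18 → S
  i= 6: D-D =  0 → A
  i= 7: A-T =  7 → H
  i= 8: A-R =  9 → J
  i= 9: S-G = 12 → M
  i=10: Y-H = 17 → R
  i=11: L-T = 18 → S
  i=12: L-L =  0 → A
  i=13: H-A =  7 → H
  i=14: O-F =  9 → J
  i=15: T-H = 12 → M
  i=16: B-K = 17 → R
  i=17: O-W = 18 → S
  i=18: V-V =  0 → A
  i=19: Q-J =  7 → H
  i=20: H-Y =  9 → J
  i=21: I-W = 12 → M
  i=22: M-V = 17 → R
  i=23: J-R = 18 → S
  shifts repeat with period 6: AHJMRS

AHJMRS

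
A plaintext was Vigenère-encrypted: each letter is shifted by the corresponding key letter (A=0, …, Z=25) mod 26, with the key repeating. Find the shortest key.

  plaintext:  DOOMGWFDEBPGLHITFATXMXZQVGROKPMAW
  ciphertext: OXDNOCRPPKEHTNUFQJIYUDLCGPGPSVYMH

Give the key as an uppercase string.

  i= 0: O-D = 11 → L
  i= 1: X-O =  9 → J
  i= 2: D-O = 15 → P
  i= 3: N-M =  1 → B
  i= 4: O-G =  8 → I
  i= 5: C-W =  6 → G
  i= 6: R-F = 12 → M
  i= 7: P-D = 12 → M
  i= 8: P-E = 11 → L
  i= 9: K-B =  9 → J
  i=10: E-P = 15 → P
  i=11: H-G =  1 → B
  i=12: T-L =  8 → I
  i=13: N-H =  6 → G
  i=14: U-I = 12 → M
  i=15: F-T = 12 → M
  i=16: Q-F = 11 → L
  i=17: J-A =  9 → J
  i=18: I-T = 15 → P
  i=19: Y-X =  1 → B
  i=20: U-M =  8 → I
  i=21: D-X =  6 → G
  i=22: L-Z = 12 → M
  i=23: C-Q = 12 → M
  i=24: G-V = 11 → L
  i=25: P-G =  9 → J
  i=26: G-R = 15 → P
  i=27: P-O =  1 → B
  i=28: S-K =  8 → I
  i=29: V-P =  6 → G
  i=30: Y-M = 12 → M
  i=31: M-A = 12 → M
  i=32: H-W = 11 → L
  shifts repeat with period 8: LJPBIGMM

LJPBIGMM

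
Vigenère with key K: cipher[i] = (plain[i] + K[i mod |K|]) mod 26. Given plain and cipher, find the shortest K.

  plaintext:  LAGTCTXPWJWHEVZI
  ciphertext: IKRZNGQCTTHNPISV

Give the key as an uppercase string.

  i= 0: I-L = 23 → X
  i= 1: K-A = 10 → K
  i= 2: R-G = 11 → L
  i= 3: Z-T =  6 → G
  i= 4: N-C = 11 → L
  i= 5: G-T = 13 → N
  i= 6: Q-X = 19 → T
  i= 7: C-P = 13 → N
  i= 8: T-W = 23 → X
  i= 9: T-J = 10 → K
  i=10: H-W = 11 → L
  i=11: N-H =  6 → G
  i=12: P-E = 11 → L
  i=13: I-V = 13 → N
  i=14: S-Z = 19 → T
  i=15: V-I = 13 → N
  shifts repeat with period 8: XKLGLNTN

XKLGLNTN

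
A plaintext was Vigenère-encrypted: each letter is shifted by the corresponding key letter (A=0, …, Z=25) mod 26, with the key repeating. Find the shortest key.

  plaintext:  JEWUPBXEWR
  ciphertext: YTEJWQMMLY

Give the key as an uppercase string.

PPIPH

  i= 0: Y-J = 15 → P
  i= 1: T-E = 15 → P
  i= 2: E-W =  8 → I
  i= 3: J-U = 15 → P
  i= 4: W-P =  7 → H
  i= 5: Q-B = 15 → P
  i= 6: M-X = 15 → P
  i= 7: M-E =  8 → I
  i= 8: L-W = 15 → P
  i= 9: Y-R =  7 → H
  shifts repeat with period 5: PPIPH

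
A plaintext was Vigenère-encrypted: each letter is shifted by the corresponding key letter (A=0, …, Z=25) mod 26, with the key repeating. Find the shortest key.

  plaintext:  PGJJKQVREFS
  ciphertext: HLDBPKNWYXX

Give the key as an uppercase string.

SFU

  i= 0: H-P = 18 → S
  i= 1: L-G =  5 → F
  i= 2: D-J = 20 → U
  i= 3: B-J = 18 → S
  i= 4: P-K =  5 → F
  i= 5: K-Q = 20 → U
  i= 6: N-V = 18 → S
  i= 7: W-R =  5 → F
  i= 8: Y-E = 20 → U
  i= 9: X-F = 18 → S
  i=10: X-S =  5 → F
  shifts repeat with period 3: SFU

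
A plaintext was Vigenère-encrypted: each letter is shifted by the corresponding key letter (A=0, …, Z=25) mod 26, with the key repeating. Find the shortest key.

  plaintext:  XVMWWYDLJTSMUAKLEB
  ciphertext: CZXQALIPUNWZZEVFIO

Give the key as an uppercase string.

  i= 0: C-X =  5 → F
  i= 1: Z-V =  4 → E
  i= 2: X-M = 11 → L
  i= 3: Q-W = 20 → U
  i= 4: A-W =  4 → E
  i= 5: L-Y = 13 → N
  i= 6: I-D =  5 → F
  i= 7: P-L =  4 → E
  i= 8: U-J = 11 → L
  i= 9: N-T = 20 → U
  i=10: W-S =  4 → E
  i=11: Z-M = 13 → N
  i=12: Z-U =  5 → F
  i=13: E-A =  4 → E
  i=14: V-K = 11 → L
  i=15: F-L = 20 → U
  i=16: I-E =  4 → E
  i=17: O-B = 13 → N
  shifts repeat with period 6: FELUEN

FELUEN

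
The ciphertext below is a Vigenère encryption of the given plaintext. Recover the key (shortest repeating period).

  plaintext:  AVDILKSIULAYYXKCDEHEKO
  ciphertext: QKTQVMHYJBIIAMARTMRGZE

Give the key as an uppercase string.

  i= 0: Q-A = 16 → Q
  i= 1: K-V = 15 → P
  i= 2: T-D = 16 → Q
  i= 3: Q-I =  8 → I
  i= 4: V-L = 10 → K
  i= 5: M-K =  2 → C
  i= 6: H-S = 15 → P
  i= 7: Y-I = 16 → Q
  i= 8: J-U = 15 → P
  i= 9: B-L = 16 → Q
  i=10: I-A =  8 → I
  i=11: I-Y = 10 → K
  i=12: A-Y =  2 → C
  i=13: M-X = 15 → P
  i=14: A-K = 16 → Q
  i=15: R-C = 15 → P
  i=16: T-D = 16 → Q
  i=17: M-E =  8 → I
  i=18: R-H = 10 → K
  i=19: G-E =  2 → C
  i=20: Z-K = 15 → P
  i=21: E-O = 16 → Q
  shifts repeat with period 7: QPQIKCP

QPQIKCP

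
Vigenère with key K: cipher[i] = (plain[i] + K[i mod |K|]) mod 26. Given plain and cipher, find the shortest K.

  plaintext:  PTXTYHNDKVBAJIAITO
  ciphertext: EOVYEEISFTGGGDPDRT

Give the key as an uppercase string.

  i= 0: E-P = 15 → P
  i= 1: O-T = 21 → V
  i= 2: V-X = 24 → Y
  i= 3: Y-T =  5 → F
  i= 4: E-Y =  6 → G
  i= 5: E-H = 23 → X
  i= 6: I-N = 21 → V
  i= 7: S-D = 15 → P
  i= 8: F-K = 21 → V
  i= 9: T-V = 24 → Y
  i=10: G-B =  5 → F
  i=11: G-A =  6 → G
  i=12: G-J = 23 → X
  i=13: D-I = 21 → V
  i=14: P-A = 15 → P
  i=15: D-I = 21 → V
  i=16: R-T = 24 → Y
  i=17: T-O =  5 → F
  shifts repeat with period 7: PVYFGXV

PVYFGXV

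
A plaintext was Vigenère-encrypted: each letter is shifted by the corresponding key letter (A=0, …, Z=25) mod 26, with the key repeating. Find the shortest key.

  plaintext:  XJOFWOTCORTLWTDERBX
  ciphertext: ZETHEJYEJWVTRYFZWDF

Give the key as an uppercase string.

  i= 0: Z-X =  2 → C
  i= 1: E-J = 21 → V
  i= 2: T-O =  5 → F
  i= 3: H-F =  2 → C
  i= 4: E-W =  8 → I
  i= 5: J-O = 21 → V
  i= 6: Y-T =  5 → F
  i= 7: E-C =  2 → C
  i= 8: J-O = 21 → V
  i= 9: W-R =  5 → F
  i=10: V-T =  2 → C
  i=11: T-L =  8 → I
  i=12: R-W = 21 → V
  i=13: Y-T =  5 → F
  i=14: F-D =  2 → C
  i=15: Z-E = 21 → V
  i=16: W-R =  5 → F
  i=17: D-B =  2 → C
  i=18: F-X =  8 → I
  shifts repeat with period 7: CVFCIVF

CVFCIVF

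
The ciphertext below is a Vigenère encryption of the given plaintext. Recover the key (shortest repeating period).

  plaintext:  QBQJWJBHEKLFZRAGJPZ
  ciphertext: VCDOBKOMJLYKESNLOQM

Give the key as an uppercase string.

FBNF

  i= 0: V-Q =  5 → F
  i= 1: C-B =  1 → B
  i= 2: D-Q = 13 → N
  i= 3: O-J =  5 → F
  i= 4: B-W =  5 → F
  i= 5: K-J =  1 → B
  i= 6: O-B = 13 → N
  i= 7: M-H =  5 → F
  i= 8: J-E =  5 → F
  i= 9: L-K =  1 → B
  i=10: Y-L = 13 → N
  i=11: K-F =  5 → F
  i=12: E-Z =  5 → F
  i=13: S-R =  1 → B
  i=14: N-A = 13 → N
  i=15: L-G =  5 → F
  i=16: O-J =  5 → F
  i=17: Q-P =  1 → B
  i=18: M-Z = 13 → N
  shifts repeat with period 4: FBNF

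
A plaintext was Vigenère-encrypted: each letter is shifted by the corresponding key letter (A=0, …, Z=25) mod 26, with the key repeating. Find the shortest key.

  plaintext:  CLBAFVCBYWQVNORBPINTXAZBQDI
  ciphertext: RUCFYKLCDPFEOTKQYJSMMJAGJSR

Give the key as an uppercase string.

  i= 0: R-C = 15 → P
  i= 1: U-L =  9 → J
  i= 2: C-B =  1 → B
  i= 3: F-A =  5 → F
  i= 4: Y-F = 19 → T
  i= 5: K-V = 15 → P
  i= 6: L-C =  9 → J
  i= 7: C-B =  1 → B
  i= 8: D-Y =  5 → F
  i= 9: P-W = 19 → T
  i=10: F-Q = 15 → P
  i=11: E-V =  9 → J
  i=12: O-N =  1 → B
  i=13: T-O =  5 → F
  i=14: K-R = 19 → T
  i=15: Q-B = 15 → P
  i=16: Y-P =  9 → J
  i=17: J-I =  1 → B
  i=18: S-N =  5 → F
  i=19: M-T = 19 → T
  i=20: M-X = 15 → P
  i=21: J-A =  9 → J
  i=22: A-Z =  1 → B
  i=23: G-B =  5 → F
  i=24: J-Q = 19 → T
  i=25: S-D = 15 → P
  i=26: R-I =  9 → J
  shifts repeat with period 5: PJBFT

PJBFT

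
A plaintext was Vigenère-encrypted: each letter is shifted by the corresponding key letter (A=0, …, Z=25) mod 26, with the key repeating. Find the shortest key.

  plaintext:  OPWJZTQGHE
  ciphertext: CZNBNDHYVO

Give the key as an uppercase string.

  i= 0: C-O = 14 → O
  i= 1: Z-P = 10 → K
  i= 2: N-W = 17 → R
  i= 3: B-J = 18 → S
  i= 4: N-Z = 14 → O
  i= 5: D-T = 10 → K
  i= 6: H-Q = 17 → R
  i= 7: Y-G = 18 → S
  i= 8: V-H = 14 → O
  i= 9: O-E = 10 → K
  shifts repeat with period 4: OKRS

OKRS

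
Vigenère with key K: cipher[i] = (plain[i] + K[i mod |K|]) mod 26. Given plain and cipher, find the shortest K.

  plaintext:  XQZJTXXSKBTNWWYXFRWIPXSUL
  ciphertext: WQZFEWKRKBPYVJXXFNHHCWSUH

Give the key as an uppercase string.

ZAAWLZN

  i= 0: W-X = 25 → Z
  i= 1: Q-Q =  0 → A
  i= 2: Z-Z =  0 → A
  i= 3: F-J = 22 → W
  i= 4: E-T = 11 → L
  i= 5: W-X = 25 → Z
  i= 6: K-X = 13 → N
  i= 7: R-S = 25 → Z
  i= 8: K-K =  0 → A
  i= 9: B-B =  0 → A
  i=10: P-T = 22 → W
  i=11: Y-N = 11 → L
  i=12: V-W = 25 → Z
  i=13: J-W = 13 → N
  i=14: X-Y = 25 → Z
  i=15: X-X =  0 → A
  i=16: F-F =  0 → A
  i=17: N-R = 22 → W
  i=18: H-W = 11 → L
  i=19: H-I = 25 → Z
  i=20: C-P = 13 → N
  i=21: W-X = 25 → Z
  i=22: S-S =  0 → A
  i=23: U-U =  0 → A
  i=24: H-L = 22 → W
  shifts repeat with period 7: ZAAWLZN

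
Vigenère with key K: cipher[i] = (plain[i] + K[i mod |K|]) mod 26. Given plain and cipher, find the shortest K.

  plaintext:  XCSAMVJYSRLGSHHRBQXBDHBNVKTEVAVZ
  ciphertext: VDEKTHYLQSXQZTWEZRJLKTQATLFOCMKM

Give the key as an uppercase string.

  i= 0: V-X = 24 → Y
  i= 1: D-C =  1 → B
  i= 2: E-S = 12 → M
  i= 3: K-A = 10 → K
  i= 4: T-M =  7 → H
  i= 5: H-V = 12 → M
  i= 6: Y-J = 15 → P
  i= 7: L-Y = 13 → N
  i= 8: Q-S = 24 → Y
  i= 9: S-R =  1 → B
  i=10: X-L = 12 → M
  i=11: Q-G = 10 → K
  i=12: Z-S =  7 → H
  i=13: T-H = 12 → M
  i=14: W-H = 15 → P
  i=15: E-R = 13 → N
  i=16: Z-B = 24 → Y
  i=17: R-Q =  1 → B
  i=18: J-X = 12 → M
  i=19: L-B = 10 → K
  i=20: K-D =  7 → H
  i=21: T-H = 12 → M
  i=22: Q-B = 15 → P
  i=23: A-N = 13 → N
  i=24: T-V = 24 → Y
  i=25: L-K =  1 → B
  i=26: F-T = 12 → M
  i=27: O-E = 10 → K
  i=28: C-V =  7 → H
  i=29: M-A = 12 → M
  i=30: K-V = 15 → P
  i=31: M-Z = 13 → N
  shifts repeat with period 8: YBMKHMPN

YBMKHMPN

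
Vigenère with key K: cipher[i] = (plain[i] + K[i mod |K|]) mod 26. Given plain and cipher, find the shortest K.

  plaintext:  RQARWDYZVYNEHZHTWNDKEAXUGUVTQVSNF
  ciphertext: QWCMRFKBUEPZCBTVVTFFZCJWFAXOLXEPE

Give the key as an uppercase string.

ZGCVVCMC

  i= 0: Q-R = 25 → Z
  i= 1: W-Q =  6 → G
  i= 2: C-A =  2 → C
  i= 3: M-R = 21 → V
  i= 4: R-W = 21 → V
  i= 5: F-D =  2 → C
  i= 6: K-Y = 12 → M
  i= 7: B-Z =  2 → C
  i= 8: U-V = 25 → Z
  i= 9: E-Y =  6 → G
  i=10: P-N =  2 → C
  i=11: Z-E = 21 → V
  i=12: C-H = 21 → V
  i=13: B-Z =  2 → C
  i=14: T-H = 12 → M
  i=15: V-T =  2 → C
  i=16: V-W = 25 → Z
  i=17: T-N =  6 → G
  i=18: F-D =  2 → C
  i=19: F-K = 21 → V
  i=20: Z-E = 21 → V
  i=21: C-A =  2 → C
  i=22: J-X = 12 → M
  i=23: W-U =  2 → C
  i=24: F-G = 25 → Z
  i=25: A-U =  6 → G
  i=26: X-V =  2 → C
  i=27: O-T = 21 → V
  i=28: L-Q = 21 → V
  i=29: X-V =  2 → C
  i=30: E-S = 12 → M
  i=31: P-N =  2 → C
  i=32: E-F = 25 → Z
  shifts repeat with period 8: ZGCVVCMC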